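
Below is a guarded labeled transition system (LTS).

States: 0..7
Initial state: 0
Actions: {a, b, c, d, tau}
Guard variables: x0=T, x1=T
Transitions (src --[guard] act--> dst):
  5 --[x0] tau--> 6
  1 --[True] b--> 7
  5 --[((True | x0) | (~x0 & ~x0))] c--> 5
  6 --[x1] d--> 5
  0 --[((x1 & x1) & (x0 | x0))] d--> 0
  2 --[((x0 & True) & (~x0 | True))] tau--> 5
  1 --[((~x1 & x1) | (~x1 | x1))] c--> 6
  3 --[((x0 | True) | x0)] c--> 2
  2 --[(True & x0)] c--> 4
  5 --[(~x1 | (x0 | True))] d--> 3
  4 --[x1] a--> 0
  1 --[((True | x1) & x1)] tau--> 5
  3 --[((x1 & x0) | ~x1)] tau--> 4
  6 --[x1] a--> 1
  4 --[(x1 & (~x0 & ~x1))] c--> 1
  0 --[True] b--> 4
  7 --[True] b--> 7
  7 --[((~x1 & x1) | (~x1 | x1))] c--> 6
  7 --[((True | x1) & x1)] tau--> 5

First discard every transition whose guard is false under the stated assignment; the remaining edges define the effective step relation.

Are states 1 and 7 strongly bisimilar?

Compute ~ classes (split until stable):
  round 0: {{0,1,2,3,4,5,6,7}}
  round 1: {{0},{1,7},{2,3},{4},{5},{6}}
  round 2: {{0},{1,7},{2},{3},{4},{5},{6}}
Fixed point at round 3; 7 class(es).
1∈{1,7}, 7∈{1,7}

Answer: BISIMILAR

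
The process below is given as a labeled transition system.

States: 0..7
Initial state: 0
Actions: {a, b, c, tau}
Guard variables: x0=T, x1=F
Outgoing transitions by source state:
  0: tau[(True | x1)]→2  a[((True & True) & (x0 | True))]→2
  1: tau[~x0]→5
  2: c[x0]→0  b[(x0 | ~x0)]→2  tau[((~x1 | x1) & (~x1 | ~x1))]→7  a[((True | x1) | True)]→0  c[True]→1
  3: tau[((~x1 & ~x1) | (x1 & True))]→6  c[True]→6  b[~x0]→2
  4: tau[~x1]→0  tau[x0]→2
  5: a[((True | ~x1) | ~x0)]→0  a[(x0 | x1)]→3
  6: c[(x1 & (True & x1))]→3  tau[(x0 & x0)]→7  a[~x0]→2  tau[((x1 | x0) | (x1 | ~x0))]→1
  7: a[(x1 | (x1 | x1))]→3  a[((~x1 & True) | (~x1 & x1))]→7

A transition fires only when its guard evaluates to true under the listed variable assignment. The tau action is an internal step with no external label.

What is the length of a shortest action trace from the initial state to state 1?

Layered search for 1:
  depth 0: {0}
  depth 1: {2}
  depth 2: {1,7}
first hit 1 at d=2 via a·c

Answer: 2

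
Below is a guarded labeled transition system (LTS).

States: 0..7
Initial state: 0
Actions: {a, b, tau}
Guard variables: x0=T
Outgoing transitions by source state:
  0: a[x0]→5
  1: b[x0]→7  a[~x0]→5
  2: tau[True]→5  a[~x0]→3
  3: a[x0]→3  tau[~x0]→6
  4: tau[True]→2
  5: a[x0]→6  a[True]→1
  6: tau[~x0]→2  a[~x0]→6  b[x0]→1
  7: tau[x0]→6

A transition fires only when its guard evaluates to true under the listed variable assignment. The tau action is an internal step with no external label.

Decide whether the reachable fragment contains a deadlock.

Reachable = {0,1,5,6,7}
  0: a→5  [1 exit(s)]
  1: b→7  [1 exit(s)]
  5: a→1  a→6  [2 exit(s)]
  6: b→1  [1 exit(s)]
  7: tau→6  [1 exit(s)]

Answer: DEADLOCK-FREE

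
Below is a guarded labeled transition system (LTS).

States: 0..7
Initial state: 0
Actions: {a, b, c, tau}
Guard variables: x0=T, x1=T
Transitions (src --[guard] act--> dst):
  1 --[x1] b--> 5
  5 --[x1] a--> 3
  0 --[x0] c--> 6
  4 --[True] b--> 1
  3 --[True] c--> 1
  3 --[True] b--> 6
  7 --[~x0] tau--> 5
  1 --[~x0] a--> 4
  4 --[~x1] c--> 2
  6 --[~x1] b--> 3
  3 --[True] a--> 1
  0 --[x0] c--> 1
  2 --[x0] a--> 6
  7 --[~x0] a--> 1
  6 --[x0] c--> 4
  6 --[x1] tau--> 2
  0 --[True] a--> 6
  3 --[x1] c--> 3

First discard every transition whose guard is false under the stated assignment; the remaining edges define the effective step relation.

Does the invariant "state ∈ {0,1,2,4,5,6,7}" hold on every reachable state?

Safe = {0,1,2,4,5,6,7}
Reach set: {0,1,2,3,4,5,6}
  0: ✓
  1: ✓
  2: ✓
  3: ✗ unsafe
  4: ✓
  5: ✓
  6: ✓
witness against invariant: c·b·a → 3

Answer: INVARIANT VIOLATED at state 3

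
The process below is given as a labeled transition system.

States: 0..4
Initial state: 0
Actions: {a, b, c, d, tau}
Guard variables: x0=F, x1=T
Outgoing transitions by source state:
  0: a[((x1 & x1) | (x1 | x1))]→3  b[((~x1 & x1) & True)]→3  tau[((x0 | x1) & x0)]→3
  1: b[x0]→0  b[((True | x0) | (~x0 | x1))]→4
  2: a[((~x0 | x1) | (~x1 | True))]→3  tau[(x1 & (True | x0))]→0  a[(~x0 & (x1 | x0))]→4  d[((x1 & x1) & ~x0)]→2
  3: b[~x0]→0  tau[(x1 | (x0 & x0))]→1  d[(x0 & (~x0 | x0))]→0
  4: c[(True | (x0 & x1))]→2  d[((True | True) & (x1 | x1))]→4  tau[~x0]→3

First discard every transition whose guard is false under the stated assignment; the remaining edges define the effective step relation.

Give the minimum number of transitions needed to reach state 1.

Answer: 2

Analysis:
Layered search for 1:
  depth 0: {0}
  depth 1: {3}
  depth 2: {1}
first hit 1 at d=2 via a·tau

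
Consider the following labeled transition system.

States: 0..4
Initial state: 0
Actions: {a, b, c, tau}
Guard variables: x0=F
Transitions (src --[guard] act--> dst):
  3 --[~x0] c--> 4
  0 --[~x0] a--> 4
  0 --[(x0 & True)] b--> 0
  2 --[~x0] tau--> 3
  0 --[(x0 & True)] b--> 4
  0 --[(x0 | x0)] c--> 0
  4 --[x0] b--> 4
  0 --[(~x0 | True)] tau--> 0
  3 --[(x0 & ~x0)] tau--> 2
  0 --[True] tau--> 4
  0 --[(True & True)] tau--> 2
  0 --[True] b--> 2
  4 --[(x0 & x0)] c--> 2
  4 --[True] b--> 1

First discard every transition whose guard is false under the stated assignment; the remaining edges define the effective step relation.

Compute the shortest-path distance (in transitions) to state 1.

Layered search for 1:
  L0 = {0}
  L1 = {2,4}
  L2 = {1,3}
first hit 1 at d=2 via a·b

Answer: 2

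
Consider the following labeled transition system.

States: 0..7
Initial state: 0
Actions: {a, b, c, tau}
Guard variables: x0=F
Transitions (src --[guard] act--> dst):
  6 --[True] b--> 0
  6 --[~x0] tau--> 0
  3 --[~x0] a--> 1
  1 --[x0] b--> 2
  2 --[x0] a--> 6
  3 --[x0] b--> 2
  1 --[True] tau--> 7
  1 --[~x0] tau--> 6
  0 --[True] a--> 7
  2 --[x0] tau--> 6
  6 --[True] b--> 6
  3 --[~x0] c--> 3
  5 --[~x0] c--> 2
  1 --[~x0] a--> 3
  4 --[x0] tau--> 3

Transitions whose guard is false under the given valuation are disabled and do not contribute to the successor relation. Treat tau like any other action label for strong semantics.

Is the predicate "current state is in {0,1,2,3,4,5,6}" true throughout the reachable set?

Answer: INVARIANT VIOLATED at state 7

Working:
Inv-set: {0,1,2,3,4,5,6}
Reach set: {0,7}
  0: ok
  7: outside
counterexample path to 7: a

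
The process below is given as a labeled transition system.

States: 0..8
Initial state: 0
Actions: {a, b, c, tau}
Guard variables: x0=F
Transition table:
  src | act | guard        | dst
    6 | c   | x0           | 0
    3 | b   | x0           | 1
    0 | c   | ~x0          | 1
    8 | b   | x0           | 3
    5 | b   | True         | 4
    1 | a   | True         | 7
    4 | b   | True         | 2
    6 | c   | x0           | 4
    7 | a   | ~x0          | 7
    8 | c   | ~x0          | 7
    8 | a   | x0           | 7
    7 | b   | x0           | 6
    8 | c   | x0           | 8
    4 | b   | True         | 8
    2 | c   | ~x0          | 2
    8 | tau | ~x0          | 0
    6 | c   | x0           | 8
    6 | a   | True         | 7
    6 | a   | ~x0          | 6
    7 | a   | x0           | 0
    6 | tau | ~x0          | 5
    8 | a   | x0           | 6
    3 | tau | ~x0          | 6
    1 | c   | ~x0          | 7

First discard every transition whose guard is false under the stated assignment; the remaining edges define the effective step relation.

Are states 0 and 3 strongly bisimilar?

Bisimulation quotient by refinement:
  round 0: {{0,1,2,3,4,5,6,7,8}}
  round 1: {{0,2},{1},{3},{4,5},{6},{7},{8}}
  round 2: {{0},{1},{2},{3},{4},{5},{6},{7},{8}}
9 equivalence class(es) (converged in 3)
0∈{0}, 3∈{3}

Answer: NOT BISIMILAR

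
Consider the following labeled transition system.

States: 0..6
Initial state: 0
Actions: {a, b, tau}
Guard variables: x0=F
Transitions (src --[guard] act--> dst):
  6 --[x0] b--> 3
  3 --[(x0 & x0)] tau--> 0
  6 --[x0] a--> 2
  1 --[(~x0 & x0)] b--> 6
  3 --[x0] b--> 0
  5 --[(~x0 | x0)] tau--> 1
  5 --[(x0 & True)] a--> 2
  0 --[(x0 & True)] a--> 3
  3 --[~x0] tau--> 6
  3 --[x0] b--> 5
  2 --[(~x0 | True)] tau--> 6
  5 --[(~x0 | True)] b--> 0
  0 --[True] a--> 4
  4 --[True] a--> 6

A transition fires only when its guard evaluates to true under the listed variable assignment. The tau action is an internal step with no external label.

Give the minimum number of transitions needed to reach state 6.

Breadth-first toward 6:
  depth 0: {0}
  depth 1: {4}
  depth 2: {6}
6 enters at depth 2; path a·a

Answer: 2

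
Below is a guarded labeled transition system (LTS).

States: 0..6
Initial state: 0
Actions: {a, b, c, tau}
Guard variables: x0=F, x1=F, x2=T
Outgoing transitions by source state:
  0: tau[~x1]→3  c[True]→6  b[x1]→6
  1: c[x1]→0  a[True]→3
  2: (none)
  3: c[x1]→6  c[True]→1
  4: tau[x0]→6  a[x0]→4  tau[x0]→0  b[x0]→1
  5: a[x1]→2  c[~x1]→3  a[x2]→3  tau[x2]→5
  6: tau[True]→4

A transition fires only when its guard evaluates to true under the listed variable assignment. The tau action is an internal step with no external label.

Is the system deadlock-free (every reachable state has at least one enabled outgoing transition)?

Answer: DEADLOCK at state 4

Trace:
R = {0,1,3,4,6}
  0: c→6  tau→3  [2 out]
  1: a→3  [1 out]
  3: c→1  [1 out]
  4: ∅  [STUCK]
  6: tau→4  [1 out]
Path to 4: c·tau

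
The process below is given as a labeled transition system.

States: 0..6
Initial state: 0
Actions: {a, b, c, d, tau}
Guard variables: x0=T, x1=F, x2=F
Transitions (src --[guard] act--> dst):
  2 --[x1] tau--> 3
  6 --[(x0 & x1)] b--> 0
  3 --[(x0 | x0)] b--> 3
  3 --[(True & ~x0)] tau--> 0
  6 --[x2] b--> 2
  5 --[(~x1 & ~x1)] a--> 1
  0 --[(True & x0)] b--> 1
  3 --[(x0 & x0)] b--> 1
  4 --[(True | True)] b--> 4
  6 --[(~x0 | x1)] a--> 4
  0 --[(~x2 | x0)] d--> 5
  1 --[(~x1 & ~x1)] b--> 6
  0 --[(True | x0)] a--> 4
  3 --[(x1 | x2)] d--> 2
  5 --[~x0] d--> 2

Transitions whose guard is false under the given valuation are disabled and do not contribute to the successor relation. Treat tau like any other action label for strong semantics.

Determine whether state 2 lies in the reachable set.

Guard filter leaves 8 enabled edge(s).
L0 = {0}
L1 = {1,4,5}  total {0,1,4,5}
L2 = {6}  total {0,1,4,5,6}
Reachable = {0,1,4,5,6}

Answer: UNREACHABLE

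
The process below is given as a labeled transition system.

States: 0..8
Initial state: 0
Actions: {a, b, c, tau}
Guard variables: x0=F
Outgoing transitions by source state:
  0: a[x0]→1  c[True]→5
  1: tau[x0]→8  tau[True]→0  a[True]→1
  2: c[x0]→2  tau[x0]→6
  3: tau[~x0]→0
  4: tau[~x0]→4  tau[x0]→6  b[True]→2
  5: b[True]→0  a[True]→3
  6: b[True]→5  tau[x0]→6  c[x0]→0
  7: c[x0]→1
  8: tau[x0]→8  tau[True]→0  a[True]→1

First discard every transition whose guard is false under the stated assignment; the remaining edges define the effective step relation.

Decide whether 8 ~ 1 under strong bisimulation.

Answer: BISIMILAR

Trace:
Refine partition for ~:
  P[0] = {{0,1,2,3,4,5,6,7,8}}
  P[1] = {{0},{1,8},{2,7},{3},{4},{5},{6}}
7 equivalence class(es) (converged in 2)
class of 8: {1,8}; class of 1: {1,8}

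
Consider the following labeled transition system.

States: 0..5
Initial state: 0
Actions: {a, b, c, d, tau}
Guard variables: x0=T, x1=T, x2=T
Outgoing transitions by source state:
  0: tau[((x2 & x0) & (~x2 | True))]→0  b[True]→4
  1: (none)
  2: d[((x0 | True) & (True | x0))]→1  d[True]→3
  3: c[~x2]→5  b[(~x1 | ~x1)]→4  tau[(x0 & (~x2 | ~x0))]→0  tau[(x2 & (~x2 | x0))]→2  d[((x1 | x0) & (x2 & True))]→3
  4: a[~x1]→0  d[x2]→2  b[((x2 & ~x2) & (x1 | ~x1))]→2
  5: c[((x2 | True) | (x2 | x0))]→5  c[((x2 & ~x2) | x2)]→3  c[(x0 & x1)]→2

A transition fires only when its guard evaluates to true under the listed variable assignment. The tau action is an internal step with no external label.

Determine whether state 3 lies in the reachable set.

Guard filter leaves 10 enabled edge(s).
Layer 0: {0}
Layer 1: {4}  total {0,4}
Layer 2: {2}  total {0,2,4}
Layer 3: {1,3}  total {0,1,2,3,4}
R = {0,1,2,3,4}
Path to 3: b·d·d

Answer: REACHABLE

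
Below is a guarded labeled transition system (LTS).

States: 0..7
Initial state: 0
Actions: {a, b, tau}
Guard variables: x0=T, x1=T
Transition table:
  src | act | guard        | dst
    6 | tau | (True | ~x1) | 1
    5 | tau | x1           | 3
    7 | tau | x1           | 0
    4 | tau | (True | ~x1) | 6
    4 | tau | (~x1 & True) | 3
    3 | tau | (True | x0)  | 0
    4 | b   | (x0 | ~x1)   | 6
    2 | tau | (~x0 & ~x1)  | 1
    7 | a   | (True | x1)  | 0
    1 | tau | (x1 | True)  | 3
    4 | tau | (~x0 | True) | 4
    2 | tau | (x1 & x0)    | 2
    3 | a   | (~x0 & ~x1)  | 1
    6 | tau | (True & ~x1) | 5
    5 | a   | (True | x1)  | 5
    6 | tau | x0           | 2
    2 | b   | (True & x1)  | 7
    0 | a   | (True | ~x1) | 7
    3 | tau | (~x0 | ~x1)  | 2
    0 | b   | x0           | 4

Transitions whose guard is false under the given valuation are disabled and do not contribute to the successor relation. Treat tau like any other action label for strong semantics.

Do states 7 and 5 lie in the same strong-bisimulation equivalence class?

Answer: NOT BISIMILAR

Working:
Bisimulation quotient by refinement:
  P[0] = {{0,1,2,3,4,5,6,7}}
  P[1] = {{0},{1,3,6},{2,4},{5,7}}
  P[2] = {{0},{1},{2},{3},{4},{5},{6},{7}}
8 equivalence class(es) (converged in 3)
7∈{7}, 5∈{5}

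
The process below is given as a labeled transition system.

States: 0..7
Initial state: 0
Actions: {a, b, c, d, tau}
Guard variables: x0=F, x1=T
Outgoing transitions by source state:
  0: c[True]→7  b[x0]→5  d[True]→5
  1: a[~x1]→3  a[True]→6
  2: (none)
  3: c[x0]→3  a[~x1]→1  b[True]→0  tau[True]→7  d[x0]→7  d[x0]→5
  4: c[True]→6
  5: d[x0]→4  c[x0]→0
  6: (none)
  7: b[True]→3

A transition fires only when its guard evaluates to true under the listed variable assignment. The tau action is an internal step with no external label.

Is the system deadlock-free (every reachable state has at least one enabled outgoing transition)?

Answer: DEADLOCK at state 5

Working:
Reachable = {0,3,5,7}
  0: c→7  d→5  [2 exit(s)]
  3: b→0  tau→7  [2 exit(s)]
  5: ∅  [deadlock]
  7: b→3  [1 exit(s)]
trace reaching 5: d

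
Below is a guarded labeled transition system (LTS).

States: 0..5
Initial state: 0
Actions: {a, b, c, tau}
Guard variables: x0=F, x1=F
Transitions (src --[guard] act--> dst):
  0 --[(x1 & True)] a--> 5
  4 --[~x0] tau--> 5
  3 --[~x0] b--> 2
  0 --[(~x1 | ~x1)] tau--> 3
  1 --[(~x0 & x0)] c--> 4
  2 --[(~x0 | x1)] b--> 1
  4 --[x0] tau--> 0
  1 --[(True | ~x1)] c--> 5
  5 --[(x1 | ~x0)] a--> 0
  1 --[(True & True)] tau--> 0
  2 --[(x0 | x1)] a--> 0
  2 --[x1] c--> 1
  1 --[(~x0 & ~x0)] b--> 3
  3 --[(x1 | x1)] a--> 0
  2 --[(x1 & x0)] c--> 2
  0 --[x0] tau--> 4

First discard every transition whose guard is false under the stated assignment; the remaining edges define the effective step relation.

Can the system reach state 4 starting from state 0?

Guard filter leaves 8 enabled edge(s).
depth 0: {0}
depth 1: {3}  total {0,3}
depth 2: {2}  total {0,2,3}
depth 3: {1}  total {0,1,2,3}
depth 4: {5}  total {0,1,2,3,5}
R = {0,1,2,3,5}

Answer: UNREACHABLE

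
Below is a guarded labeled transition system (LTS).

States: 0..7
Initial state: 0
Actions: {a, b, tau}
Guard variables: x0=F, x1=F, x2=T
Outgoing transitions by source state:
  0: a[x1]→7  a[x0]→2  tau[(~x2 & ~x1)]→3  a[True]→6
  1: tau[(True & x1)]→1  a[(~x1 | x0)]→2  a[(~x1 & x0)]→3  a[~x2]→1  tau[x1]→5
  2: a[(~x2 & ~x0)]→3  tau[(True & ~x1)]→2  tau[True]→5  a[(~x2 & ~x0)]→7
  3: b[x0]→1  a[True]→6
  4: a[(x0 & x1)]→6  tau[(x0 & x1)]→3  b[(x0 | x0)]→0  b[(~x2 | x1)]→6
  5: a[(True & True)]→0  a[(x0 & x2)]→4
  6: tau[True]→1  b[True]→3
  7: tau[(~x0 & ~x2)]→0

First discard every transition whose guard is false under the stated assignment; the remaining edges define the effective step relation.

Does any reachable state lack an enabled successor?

Answer: DEADLOCK-FREE

Working:
R = {0,1,2,3,5,6}
  0: a→6  [1 out]
  1: a→2  [1 out]
  2: tau→2  tau→5  [2 out]
  3: a→6  [1 out]
  5: a→0  [1 out]
  6: b→3  tau→1  [2 out]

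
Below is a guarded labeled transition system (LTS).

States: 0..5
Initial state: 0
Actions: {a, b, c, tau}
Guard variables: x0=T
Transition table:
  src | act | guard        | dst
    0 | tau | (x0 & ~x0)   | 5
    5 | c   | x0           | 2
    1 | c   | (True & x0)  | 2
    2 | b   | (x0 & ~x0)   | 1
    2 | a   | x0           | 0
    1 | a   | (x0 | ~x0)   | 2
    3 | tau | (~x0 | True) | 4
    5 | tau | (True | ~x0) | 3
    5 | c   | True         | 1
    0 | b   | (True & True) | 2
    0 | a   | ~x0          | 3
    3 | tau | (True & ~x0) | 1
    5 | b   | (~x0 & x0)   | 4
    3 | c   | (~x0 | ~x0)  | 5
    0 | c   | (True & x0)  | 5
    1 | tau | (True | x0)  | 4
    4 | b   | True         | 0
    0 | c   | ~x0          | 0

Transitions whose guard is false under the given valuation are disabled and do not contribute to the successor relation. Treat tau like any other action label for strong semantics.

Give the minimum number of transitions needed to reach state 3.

Answer: 2

Analysis:
BFS to 3:
  Layer 0: {0}
  Layer 1: {2,5}
  Layer 2: {1,3}
depth(3)=2, e.g. c·tau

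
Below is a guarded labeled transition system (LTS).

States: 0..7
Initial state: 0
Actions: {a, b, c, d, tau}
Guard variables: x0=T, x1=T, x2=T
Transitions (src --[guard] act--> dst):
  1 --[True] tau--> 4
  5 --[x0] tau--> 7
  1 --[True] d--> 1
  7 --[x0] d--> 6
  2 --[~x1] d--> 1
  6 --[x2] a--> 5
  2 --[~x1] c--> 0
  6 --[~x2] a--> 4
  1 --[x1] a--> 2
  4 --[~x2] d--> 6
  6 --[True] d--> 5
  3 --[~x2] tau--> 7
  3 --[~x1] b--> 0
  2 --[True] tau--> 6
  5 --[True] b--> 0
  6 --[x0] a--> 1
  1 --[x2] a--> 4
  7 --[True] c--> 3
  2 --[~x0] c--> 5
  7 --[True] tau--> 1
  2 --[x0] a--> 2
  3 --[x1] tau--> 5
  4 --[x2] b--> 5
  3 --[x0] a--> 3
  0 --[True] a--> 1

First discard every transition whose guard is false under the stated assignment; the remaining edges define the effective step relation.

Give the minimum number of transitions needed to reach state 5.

BFS to 5:
  L0 = {0}
  L1 = {1}
  L2 = {2,4}
  L3 = {5,6}
5 enters at depth 3; path a·a·b

Answer: 3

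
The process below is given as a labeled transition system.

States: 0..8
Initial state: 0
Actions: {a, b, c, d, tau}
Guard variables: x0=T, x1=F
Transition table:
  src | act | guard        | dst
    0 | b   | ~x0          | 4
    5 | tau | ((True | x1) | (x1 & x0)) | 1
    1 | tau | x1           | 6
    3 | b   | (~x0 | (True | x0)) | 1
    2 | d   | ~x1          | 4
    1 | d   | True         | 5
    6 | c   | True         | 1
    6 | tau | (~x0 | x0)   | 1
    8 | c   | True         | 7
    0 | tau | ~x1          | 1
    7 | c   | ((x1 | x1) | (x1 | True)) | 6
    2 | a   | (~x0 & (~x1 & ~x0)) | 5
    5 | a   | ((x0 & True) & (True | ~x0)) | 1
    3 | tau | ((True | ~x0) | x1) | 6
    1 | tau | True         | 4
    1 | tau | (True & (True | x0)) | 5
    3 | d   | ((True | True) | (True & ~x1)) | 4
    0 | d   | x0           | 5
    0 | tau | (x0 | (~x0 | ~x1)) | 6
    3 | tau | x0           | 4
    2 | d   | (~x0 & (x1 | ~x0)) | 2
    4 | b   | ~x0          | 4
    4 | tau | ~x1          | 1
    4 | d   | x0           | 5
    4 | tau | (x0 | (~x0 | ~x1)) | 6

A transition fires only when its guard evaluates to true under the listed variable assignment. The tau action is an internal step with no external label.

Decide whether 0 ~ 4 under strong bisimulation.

Answer: BISIMILAR

Analysis:
Compute ~ classes (split until stable):
  π0 = {{0,1,2,3,4,5,6,7,8}}
  π1 = {{0,1,4},{2},{3},{5},{6},{7,8}}
  π2 = {{0,4},{1},{2},{3},{5},{6},{7},{8}}
Fixed point at round 3; 8 class(es).
[0]={0,4}  [4]={0,4}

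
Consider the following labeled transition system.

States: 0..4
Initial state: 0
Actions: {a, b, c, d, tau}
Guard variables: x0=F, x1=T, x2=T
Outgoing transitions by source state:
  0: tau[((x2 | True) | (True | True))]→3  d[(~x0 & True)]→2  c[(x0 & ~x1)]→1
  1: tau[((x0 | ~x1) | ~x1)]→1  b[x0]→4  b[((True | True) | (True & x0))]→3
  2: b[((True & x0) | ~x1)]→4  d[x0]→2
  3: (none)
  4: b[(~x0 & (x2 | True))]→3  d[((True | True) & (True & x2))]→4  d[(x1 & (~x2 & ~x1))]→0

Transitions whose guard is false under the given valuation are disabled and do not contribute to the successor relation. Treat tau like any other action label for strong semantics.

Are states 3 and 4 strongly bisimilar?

Answer: NOT BISIMILAR

Analysis:
Refine partition for ~:
  π0 = {{0,1,2,3,4}}
  π1 = {{0},{1},{2,3},{4}}
stable after 2 split(s): 4 block(s)
[3]={2,3}  [4]={4}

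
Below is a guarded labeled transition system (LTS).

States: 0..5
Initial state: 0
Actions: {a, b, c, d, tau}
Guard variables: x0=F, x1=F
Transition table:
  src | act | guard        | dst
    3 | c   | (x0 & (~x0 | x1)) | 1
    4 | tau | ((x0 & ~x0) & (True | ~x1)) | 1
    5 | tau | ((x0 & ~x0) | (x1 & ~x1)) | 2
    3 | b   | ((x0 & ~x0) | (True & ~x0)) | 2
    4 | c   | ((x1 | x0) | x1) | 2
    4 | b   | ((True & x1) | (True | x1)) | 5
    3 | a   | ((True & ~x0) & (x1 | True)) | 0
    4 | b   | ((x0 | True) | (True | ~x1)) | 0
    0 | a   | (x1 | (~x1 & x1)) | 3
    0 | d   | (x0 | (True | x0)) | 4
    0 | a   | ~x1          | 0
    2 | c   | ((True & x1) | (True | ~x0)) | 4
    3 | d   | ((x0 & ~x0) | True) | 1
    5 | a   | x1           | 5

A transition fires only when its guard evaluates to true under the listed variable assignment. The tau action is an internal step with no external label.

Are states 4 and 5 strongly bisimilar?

Bisimulation quotient by refinement:
  P[0] = {{0,1,2,3,4,5}}
  P[1] = {{0},{1,5},{2},{3},{4}}
Fixed point at round 2; 5 class(es).
4∈{4}, 5∈{1,5}

Answer: NOT BISIMILAR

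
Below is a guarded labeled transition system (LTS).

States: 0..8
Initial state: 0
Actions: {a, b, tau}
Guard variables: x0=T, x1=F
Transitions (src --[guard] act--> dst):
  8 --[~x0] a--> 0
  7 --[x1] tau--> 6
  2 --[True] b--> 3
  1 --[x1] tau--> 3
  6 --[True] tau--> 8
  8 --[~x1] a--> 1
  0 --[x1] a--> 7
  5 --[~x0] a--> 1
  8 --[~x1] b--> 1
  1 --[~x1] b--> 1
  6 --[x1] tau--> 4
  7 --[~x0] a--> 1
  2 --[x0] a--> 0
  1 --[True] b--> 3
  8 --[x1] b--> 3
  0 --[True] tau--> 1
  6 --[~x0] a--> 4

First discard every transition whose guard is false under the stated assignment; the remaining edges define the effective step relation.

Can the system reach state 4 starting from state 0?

8 transition(s) survive guard evaluation.
depth 0: {0}
depth 1: {1}  now seen {0,1}
depth 2: {3}  now seen {0,1,3}
Reach set: {0,1,3}

Answer: UNREACHABLE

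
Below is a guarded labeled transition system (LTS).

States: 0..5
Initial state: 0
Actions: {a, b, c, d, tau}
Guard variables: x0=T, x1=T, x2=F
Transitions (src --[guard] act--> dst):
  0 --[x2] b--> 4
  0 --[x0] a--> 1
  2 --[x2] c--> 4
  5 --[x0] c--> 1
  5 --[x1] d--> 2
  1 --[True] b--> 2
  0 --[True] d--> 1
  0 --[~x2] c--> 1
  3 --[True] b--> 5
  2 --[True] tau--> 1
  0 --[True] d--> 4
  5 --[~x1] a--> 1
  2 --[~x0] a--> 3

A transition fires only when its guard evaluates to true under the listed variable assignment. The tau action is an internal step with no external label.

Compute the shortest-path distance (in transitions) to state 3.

BFS to 3:
  Layer 0: {0}
  Layer 1: {1,4}
  Layer 2: {2}
3 never appears.

Answer: UNREACHABLE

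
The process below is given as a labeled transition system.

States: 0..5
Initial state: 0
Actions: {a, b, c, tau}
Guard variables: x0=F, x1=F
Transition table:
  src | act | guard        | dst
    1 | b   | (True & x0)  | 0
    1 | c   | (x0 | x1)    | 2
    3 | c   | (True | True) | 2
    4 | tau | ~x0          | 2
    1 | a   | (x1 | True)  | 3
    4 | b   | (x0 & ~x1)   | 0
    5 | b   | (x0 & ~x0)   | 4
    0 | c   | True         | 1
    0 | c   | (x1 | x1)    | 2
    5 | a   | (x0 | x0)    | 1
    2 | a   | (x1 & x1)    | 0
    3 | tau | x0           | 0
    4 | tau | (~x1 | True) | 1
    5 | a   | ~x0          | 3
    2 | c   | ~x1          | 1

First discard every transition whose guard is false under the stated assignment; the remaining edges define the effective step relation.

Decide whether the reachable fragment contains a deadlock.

Answer: DEADLOCK-FREE

Trace:
R = {0,1,2,3}
  0: c→1  [1 out]
  1: a→3  [1 out]
  2: c→1  [1 out]
  3: c→2  [1 out]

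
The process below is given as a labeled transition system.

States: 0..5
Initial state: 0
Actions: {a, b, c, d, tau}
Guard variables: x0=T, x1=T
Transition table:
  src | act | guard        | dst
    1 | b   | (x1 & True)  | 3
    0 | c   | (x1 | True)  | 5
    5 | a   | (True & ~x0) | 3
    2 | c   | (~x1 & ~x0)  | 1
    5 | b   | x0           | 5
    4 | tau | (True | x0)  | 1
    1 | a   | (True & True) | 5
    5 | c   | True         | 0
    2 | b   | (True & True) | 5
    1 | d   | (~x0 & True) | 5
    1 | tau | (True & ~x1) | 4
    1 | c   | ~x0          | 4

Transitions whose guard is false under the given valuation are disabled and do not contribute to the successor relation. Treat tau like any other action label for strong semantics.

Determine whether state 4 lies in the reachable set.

Answer: UNREACHABLE

Trace:
Guard filter leaves 7 enabled edge(s).
depth 0: {0}
depth 1: {5}  now seen {0,5}
R = {0,5}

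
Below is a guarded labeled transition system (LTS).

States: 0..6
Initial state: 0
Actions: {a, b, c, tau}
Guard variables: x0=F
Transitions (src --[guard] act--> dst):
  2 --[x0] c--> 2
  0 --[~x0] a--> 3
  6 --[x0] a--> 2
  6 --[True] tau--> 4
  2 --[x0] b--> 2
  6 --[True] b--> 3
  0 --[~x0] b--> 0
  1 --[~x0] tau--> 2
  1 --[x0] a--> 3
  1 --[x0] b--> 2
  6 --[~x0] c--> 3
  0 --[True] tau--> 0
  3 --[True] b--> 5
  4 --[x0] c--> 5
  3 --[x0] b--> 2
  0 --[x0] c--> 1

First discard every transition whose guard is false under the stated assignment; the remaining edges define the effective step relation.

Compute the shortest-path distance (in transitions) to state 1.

Layered search for 1:
  Layer 0: {0}
  Layer 1: {3}
  Layer 2: {5}
1 never appears.

Answer: UNREACHABLE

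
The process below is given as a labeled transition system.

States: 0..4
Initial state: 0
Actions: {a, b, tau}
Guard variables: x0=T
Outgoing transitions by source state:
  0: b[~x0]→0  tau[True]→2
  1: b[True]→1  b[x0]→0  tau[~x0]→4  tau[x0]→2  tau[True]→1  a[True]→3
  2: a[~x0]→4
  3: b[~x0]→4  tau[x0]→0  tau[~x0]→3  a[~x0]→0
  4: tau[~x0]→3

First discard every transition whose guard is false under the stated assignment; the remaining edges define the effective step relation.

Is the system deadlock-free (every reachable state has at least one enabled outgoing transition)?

Answer: DEADLOCK at state 2

Trace:
Reach set: {0,2}
  0: tau→2  [1 out]
  2: ∅  [no exit]
witness 2: tau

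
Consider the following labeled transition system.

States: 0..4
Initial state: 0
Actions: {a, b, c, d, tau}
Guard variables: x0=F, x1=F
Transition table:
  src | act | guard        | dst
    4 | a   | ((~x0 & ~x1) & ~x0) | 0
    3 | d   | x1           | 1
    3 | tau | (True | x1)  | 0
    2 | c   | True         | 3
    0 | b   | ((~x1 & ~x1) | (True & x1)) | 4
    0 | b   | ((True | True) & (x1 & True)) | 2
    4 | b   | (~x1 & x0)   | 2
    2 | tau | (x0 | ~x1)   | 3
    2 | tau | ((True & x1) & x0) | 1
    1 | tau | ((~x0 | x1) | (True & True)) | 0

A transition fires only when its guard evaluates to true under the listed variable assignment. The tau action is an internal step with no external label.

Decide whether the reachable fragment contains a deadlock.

Answer: DEADLOCK-FREE

Working:
Reach set: {0,4}
  0: b→4  [1 out]
  4: a→0  [1 out]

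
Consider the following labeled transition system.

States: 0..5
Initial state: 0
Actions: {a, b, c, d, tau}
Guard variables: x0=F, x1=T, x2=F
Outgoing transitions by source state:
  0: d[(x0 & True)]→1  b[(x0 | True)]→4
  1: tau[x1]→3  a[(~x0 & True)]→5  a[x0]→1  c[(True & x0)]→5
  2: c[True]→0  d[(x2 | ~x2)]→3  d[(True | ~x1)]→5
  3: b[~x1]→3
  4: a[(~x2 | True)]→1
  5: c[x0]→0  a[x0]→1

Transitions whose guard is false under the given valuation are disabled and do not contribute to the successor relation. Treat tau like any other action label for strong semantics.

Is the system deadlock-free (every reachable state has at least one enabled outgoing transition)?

R = {0,1,3,4,5}
  0: b→4  [1 exit(s)]
  1: a→5  tau→3  [2 exit(s)]
  3: ∅  [STUCK]
  4: a→1  [1 exit(s)]
  5: ∅  [STUCK]
Path to 3: b·a·tau

Answer: DEADLOCK at state 3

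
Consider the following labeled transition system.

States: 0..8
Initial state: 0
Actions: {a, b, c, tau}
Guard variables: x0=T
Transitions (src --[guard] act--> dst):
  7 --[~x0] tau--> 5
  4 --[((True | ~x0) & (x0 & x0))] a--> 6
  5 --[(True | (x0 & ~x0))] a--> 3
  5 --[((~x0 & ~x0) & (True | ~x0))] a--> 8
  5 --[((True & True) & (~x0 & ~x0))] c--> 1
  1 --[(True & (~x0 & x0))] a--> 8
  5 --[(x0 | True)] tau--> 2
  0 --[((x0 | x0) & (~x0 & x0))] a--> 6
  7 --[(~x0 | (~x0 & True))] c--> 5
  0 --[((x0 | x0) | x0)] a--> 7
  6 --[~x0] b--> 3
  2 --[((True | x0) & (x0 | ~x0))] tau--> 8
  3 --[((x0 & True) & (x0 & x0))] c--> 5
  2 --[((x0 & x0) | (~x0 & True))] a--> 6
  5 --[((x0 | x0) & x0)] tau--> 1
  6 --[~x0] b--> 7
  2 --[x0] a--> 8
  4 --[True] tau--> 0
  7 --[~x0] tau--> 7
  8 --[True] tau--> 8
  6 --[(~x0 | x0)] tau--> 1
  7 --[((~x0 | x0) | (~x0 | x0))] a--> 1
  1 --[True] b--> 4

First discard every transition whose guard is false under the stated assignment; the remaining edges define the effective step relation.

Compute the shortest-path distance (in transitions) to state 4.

BFS to 4:
  Layer 0: {0}
  Layer 1: {7}
  Layer 2: {1}
  Layer 3: {4}
first hit 4 at d=3 via a·a·b

Answer: 3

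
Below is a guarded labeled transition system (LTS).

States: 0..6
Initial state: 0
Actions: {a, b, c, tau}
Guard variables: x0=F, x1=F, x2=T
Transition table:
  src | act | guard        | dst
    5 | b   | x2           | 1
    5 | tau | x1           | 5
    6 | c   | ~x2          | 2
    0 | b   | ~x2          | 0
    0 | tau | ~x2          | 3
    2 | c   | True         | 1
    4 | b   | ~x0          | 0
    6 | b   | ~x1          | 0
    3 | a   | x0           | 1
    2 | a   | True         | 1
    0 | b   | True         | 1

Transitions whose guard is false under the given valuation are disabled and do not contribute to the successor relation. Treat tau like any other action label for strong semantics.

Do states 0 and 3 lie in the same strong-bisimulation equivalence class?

Bisimulation quotient by refinement:
  round 0: {{0,1,2,3,4,5,6}}
  round 1: {{0,4,5,6},{1,3},{2}}
  round 2: {{0,5},{1,3},{2},{4,6}}
Fixed point at round 3; 4 class(es).
[0]={0,5}  [3]={1,3}

Answer: NOT BISIMILAR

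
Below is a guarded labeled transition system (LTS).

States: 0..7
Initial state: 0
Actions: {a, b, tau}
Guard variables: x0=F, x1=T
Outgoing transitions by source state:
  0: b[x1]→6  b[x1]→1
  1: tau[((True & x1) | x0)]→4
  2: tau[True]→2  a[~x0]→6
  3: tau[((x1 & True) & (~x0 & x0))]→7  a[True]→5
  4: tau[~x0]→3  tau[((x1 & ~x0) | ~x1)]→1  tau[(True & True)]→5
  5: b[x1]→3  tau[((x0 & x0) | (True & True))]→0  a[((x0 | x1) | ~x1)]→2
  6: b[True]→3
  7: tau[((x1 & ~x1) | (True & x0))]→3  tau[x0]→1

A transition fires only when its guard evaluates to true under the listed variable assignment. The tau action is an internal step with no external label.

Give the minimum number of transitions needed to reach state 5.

Answer: 3

Analysis:
Layered search for 5:
  Layer 0: {0}
  Layer 1: {1,6}
  Layer 2: {3,4}
  Layer 3: {5}
depth(5)=3, e.g. b·tau·tau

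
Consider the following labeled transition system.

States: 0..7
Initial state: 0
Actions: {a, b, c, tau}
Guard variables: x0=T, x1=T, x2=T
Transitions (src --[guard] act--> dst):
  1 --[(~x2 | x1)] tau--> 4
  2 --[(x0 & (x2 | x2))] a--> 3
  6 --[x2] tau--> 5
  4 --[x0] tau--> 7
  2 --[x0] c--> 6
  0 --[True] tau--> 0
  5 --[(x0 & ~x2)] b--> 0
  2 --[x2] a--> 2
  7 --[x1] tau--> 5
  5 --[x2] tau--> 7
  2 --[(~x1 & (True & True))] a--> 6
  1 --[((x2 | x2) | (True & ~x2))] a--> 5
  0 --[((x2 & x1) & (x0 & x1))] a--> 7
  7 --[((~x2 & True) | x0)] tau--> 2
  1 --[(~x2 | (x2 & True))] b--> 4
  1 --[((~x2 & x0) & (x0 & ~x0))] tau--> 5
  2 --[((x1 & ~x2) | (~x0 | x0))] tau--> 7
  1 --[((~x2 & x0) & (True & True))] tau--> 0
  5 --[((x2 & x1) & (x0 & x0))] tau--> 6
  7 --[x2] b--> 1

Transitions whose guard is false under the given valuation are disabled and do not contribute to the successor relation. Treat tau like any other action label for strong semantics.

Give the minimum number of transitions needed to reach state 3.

Answer: 3

Analysis:
Breadth-first toward 3:
  depth 0: {0}
  depth 1: {7}
  depth 2: {1,2,5}
  depth 3: {3,4,6}
3 enters at depth 3; path a·tau·a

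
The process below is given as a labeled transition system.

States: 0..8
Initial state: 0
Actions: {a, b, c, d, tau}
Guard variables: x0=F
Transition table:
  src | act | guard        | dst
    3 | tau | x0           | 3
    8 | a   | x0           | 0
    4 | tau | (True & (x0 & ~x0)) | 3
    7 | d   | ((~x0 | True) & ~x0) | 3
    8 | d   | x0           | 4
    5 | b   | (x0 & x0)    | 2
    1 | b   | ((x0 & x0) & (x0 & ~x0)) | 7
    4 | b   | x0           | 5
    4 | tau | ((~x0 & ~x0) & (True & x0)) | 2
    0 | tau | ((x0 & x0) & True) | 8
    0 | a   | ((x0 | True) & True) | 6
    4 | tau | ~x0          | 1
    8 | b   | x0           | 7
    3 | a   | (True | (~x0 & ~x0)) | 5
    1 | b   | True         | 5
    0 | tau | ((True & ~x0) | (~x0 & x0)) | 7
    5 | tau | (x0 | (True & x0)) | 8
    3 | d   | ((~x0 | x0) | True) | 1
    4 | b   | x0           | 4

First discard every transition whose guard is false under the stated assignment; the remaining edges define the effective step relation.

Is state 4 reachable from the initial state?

Answer: UNREACHABLE

Analysis:
7 transition(s) survive guard evaluation.
Layer 0: {0}
Layer 1: {6,7}  cumulative {0,6,7}
Layer 2: {3}  cumulative {0,3,6,7}
Layer 3: {1,5}  cumulative {0,1,3,5,6,7}
Reach set: {0,1,3,5,6,7}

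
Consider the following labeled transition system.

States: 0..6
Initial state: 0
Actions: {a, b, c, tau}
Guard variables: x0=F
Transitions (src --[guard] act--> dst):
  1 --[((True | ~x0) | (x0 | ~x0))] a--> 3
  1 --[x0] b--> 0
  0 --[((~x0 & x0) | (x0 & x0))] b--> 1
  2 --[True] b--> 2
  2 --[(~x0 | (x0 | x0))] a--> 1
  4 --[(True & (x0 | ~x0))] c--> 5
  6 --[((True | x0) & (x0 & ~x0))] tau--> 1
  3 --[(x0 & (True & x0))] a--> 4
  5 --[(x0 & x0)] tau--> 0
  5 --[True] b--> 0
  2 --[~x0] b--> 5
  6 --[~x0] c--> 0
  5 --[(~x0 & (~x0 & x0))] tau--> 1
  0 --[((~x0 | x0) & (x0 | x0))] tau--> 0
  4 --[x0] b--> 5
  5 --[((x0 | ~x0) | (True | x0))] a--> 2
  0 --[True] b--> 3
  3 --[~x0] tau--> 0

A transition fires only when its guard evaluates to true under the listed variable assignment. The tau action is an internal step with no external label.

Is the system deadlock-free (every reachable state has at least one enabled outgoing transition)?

R = {0,3}
  0: b→3  [deg 1]
  3: tau→0  [deg 1]

Answer: DEADLOCK-FREE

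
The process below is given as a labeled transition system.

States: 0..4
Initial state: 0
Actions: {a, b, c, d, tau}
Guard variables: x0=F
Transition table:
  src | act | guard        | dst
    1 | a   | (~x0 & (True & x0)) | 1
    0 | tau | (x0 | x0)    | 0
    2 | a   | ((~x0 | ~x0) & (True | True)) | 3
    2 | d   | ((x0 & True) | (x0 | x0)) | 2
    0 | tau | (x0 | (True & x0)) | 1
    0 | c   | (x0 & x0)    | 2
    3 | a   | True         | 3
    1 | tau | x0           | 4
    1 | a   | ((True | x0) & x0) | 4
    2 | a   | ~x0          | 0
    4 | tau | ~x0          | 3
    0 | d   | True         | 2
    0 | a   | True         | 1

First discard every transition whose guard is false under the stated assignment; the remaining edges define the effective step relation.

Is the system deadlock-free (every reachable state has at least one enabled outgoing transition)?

Answer: DEADLOCK at state 1

Working:
Reach set: {0,1,2,3}
  0: a→1  d→2  [2 out]
  1: ∅  [STUCK]
  2: a→0  a→3  [2 out]
  3: a→3  [1 out]
witness 1: a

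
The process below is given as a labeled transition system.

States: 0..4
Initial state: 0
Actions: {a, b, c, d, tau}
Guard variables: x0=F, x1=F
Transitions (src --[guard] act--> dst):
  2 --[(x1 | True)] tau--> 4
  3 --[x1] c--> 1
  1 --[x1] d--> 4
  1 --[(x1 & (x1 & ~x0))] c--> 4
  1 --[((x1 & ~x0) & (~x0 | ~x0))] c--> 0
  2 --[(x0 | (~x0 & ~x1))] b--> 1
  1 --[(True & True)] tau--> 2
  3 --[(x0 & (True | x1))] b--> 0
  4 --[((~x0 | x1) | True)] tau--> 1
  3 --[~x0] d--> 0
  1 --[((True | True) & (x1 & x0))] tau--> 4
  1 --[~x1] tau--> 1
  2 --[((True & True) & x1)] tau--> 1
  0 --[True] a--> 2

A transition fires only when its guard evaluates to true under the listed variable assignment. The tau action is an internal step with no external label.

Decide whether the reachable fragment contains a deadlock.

Answer: DEADLOCK-FREE

Working:
R = {0,1,2,4}
  0: a→2  [1 out]
  1: tau→1  tau→2  [2 out]
  2: b→1  tau→4  [2 out]
  4: tau→1  [1 out]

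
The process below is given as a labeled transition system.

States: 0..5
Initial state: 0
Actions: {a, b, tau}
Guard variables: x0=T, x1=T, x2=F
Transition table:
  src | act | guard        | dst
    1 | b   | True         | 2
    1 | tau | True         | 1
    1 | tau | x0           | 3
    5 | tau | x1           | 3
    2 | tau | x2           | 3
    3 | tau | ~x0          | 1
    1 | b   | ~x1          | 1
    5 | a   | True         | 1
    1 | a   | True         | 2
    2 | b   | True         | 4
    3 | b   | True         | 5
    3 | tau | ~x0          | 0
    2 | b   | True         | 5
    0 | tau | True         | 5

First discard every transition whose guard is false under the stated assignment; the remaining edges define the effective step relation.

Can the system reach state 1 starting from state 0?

Answer: REACHABLE

Working:
10 transition(s) survive guard evaluation.
depth 0: {0}
depth 1: {5}  now seen {0,5}
depth 2: {1,3}  now seen {0,1,3,5}
depth 3: {2}  now seen {0,1,2,3,5}
depth 4: {4}  now seen {0,1,2,3,4,5}
R = {0,1,2,3,4,5}
Path to 1: tau·a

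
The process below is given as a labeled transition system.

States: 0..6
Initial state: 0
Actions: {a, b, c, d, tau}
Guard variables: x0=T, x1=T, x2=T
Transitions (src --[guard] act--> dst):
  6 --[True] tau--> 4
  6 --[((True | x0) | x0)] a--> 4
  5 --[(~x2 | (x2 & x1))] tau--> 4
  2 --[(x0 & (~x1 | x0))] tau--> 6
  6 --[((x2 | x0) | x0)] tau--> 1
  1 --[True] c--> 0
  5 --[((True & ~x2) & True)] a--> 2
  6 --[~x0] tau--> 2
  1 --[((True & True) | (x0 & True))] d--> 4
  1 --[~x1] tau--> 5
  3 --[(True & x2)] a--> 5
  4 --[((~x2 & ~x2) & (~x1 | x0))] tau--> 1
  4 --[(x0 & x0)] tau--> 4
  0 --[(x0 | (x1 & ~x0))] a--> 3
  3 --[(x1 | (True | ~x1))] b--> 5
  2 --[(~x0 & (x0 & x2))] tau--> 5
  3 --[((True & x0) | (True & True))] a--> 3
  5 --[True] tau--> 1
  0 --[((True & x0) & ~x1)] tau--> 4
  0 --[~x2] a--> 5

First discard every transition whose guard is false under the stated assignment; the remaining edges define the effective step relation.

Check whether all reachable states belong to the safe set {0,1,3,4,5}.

Answer: INVARIANT HOLDS

Working:
Safe = {0,1,3,4,5}
R = {0,1,3,4,5}
  0: safe
  1: safe
  3: safe
  4: safe
  5: safe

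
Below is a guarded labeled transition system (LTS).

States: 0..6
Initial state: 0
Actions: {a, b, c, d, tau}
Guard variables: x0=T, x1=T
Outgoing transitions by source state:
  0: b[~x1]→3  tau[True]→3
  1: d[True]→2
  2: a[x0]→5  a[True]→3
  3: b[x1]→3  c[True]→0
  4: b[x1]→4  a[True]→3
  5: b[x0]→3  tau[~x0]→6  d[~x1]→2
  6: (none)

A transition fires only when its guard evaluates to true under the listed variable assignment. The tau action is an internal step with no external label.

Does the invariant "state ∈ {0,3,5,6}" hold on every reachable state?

Inv-set: {0,3,5,6}
Reach set: {0,3}
  0: ok
  3: ok

Answer: INVARIANT HOLDS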